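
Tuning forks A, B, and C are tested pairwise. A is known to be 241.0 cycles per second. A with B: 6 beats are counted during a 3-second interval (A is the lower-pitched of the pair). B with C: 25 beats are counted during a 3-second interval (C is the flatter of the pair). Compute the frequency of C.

A–B: Beat frequency = 6/3 = 2 Hz.
B is above A, so f_B = 241.0 + 2 = 243 Hz.
B–C: Beat frequency = 25/3 = 8.3333 Hz.
C is below B, so f_C = 243 − 8.3333 = 234.6667 Hz.

234.6667 Hz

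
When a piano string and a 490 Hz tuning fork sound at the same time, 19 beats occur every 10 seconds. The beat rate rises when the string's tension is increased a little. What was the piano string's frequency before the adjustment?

491.9 Hz

Beat frequency = 19/10 = 1.9 Hz.
|f − 490| = 1.9, so the piano string was at either 488.1 Hz or 491.9 Hz.
Higher tension means higher frequency; the adjustment raises the piano string's frequency.
The beat rate rose, so the adjustment moved the piano string further from 490 Hz — it was already above the reference.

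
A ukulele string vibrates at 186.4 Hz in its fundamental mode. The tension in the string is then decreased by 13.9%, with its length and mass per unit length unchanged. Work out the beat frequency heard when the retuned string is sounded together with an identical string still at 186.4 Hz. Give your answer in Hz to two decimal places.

13.44 Hz

For a string, f ∝ √T, so the new frequency is 186.4·√0.861 = 172.9607 Hz.
f_beat = |172.9607 − 186.4| = 13.44 Hz.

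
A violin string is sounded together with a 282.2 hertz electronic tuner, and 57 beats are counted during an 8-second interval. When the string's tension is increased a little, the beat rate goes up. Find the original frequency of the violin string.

Beat frequency = 57/8 = 7.125 Hz.
|f − 282.2| = 7.125, so the violin string was at either 275.075 Hz or 289.325 Hz.
Higher tension means higher frequency; the adjustment raises the violin string's frequency.
The beat rate rose, so the adjustment moved the violin string further from 282.2 Hz — it was already above the reference.

289.325 Hz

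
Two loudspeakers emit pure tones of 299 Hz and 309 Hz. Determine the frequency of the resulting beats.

10 Hz

f_beat = |f₁ − f₂|.
|299 − 309| = 10 Hz.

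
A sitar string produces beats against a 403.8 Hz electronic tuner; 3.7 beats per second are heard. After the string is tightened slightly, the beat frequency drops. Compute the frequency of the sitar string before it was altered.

400.1 Hz

|f − 403.8| = 3.7, so the sitar string was at either 400.1 Hz or 407.5 Hz.
Increasing tension raises a string's frequency; the adjustment raises the sitar string's frequency.
The beat rate fell, so the adjustment moved the sitar string toward 403.8 Hz — it must have started below the reference.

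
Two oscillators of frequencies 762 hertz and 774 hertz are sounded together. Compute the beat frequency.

12 Hz

f_beat = |f₁ − f₂|.
|762 − 774| = 12 Hz.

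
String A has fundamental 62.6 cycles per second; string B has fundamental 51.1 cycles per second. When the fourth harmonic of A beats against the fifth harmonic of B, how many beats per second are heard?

Fourth harmonic of the first: 4·62.6 = 250.4 Hz.
Fifth harmonic of the second: 5·51.1 = 255.5 Hz.
f_beat = |250.4 − 255.5| = 5.1 Hz.

5.1 Hz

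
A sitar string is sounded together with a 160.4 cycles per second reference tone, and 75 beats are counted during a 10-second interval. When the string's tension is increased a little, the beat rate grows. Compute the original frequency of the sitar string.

Beat frequency = 75/10 = 7.5 Hz.
|f − 160.4| = 7.5, so the sitar string was at either 152.9 Hz or 167.9 Hz.
Higher tension means higher frequency; the adjustment raises the sitar string's frequency.
The beat rate rose, so the adjustment moved the sitar string further from 160.4 Hz — it was already above the reference.

167.9 Hz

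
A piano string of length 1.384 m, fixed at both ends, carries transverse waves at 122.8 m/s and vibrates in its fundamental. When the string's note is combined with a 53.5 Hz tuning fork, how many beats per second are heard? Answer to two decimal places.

For a string fixed at both ends, f_n = n·v/(2L) = 1·122.8/(2·1.384) = 44.3642 Hz.
f_beat = |44.3642 − 53.5| = 9.14 Hz.

9.14 Hz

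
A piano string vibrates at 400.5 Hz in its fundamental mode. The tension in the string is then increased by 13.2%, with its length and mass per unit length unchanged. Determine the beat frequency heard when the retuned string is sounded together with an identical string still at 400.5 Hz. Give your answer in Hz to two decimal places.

25.61 Hz

For a string, f ∝ √T, so the new frequency is 400.5·√1.132 = 426.1139 Hz.
f_beat = |426.1139 − 400.5| = 25.61 Hz.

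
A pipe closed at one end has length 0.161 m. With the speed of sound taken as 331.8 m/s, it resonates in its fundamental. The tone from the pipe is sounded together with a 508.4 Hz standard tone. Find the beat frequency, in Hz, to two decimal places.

6.82 Hz

Closed pipe (odd harmonics): f_n = n·v/(4L) = 1·331.8/(4·0.161) = 515.2174 Hz.
f_beat = |515.2174 − 508.4| = 6.82 Hz.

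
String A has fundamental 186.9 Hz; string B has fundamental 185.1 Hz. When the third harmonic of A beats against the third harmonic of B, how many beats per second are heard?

5.4 Hz

Third harmonic of the first: 3·186.9 = 560.7 Hz.
Third harmonic of the second: 3·185.1 = 555.3 Hz.
f_beat = |560.7 − 555.3| = 5.4 Hz.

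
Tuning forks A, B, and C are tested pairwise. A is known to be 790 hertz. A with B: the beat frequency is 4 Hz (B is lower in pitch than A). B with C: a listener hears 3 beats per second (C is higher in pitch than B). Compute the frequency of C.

B is below A, so f_B = 790 − 4 = 786 Hz.
C is above B, so f_C = 786 + 3 = 789 Hz.

789 Hz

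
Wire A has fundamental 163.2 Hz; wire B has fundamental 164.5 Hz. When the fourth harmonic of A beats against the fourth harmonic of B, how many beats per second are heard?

5.2 Hz

Fourth harmonic of the first: 4·163.2 = 652.8 Hz.
Fourth harmonic of the second: 4·164.5 = 658.0 Hz.
f_beat = |652.8 − 658.0| = 5.2 Hz.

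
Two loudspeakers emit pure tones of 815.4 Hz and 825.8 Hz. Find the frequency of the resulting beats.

f_beat = |f₁ − f₂|.
|815.4 − 825.8| = 10.4 Hz.

10.4 Hz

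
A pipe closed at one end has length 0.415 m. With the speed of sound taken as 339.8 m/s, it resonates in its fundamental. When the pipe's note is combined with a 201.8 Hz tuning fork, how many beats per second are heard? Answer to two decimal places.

2.90 Hz

Closed pipe (odd harmonics): f_n = n·v/(4L) = 1·339.8/(4·0.415) = 204.6988 Hz.
f_beat = |204.6988 − 201.8| = 2.90 Hz.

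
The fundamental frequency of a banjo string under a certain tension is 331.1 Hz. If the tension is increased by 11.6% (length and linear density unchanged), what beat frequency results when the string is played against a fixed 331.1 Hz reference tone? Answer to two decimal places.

For a string, f ∝ √T, so the new frequency is 331.1·√1.116 = 349.7770 Hz.
f_beat = |349.7770 − 331.1| = 18.68 Hz.

18.68 Hz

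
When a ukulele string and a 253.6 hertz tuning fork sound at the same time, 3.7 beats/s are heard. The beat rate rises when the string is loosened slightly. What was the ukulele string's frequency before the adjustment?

249.9 Hz

|f − 253.6| = 3.7, so the ukulele string was at either 249.9 Hz or 257.3 Hz.
Reducing tension lowers a string's frequency; the adjustment lowers the ukulele string's frequency.
The beat rate rose, so the adjustment moved the ukulele string further from 253.6 Hz — it was already below the reference.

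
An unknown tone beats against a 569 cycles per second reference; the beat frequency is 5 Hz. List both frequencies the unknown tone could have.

|f − 569| = 5, so f = 569 ± 5.

564 Hz or 574 Hz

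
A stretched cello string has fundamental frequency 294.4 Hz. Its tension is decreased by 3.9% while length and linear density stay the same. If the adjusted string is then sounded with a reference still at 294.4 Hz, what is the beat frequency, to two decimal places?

For a string, f ∝ √T, so the new frequency is 294.4·√0.961 = 288.6021 Hz.
f_beat = |288.6021 − 294.4| = 5.80 Hz.

5.80 Hz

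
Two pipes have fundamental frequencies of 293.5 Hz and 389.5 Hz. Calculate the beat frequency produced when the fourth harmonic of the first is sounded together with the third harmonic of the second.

Fourth harmonic of the first: 4·293.5 = 1174.0 Hz.
Third harmonic of the second: 3·389.5 = 1168.5 Hz.
f_beat = |1174.0 − 1168.5| = 5.5 Hz.

5.5 Hz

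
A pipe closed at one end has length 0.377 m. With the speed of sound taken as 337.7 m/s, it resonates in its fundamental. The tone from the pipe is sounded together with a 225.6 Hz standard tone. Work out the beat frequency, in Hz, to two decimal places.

1.66 Hz

Closed pipe (odd harmonics): f_n = n·v/(4L) = 1·337.7/(4·0.377) = 223.9390 Hz.
f_beat = |223.9390 − 225.6| = 1.66 Hz.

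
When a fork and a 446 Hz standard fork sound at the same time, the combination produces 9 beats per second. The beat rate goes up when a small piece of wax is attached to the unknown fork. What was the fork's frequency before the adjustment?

437 Hz

|f − 446| = 9, so the fork was at either 437 Hz or 455 Hz.
Loading a fork with wax lowers its frequency; the adjustment lowers the fork's frequency.
The beat rate rose, so the adjustment moved the fork further from 446 Hz — it was already below the reference.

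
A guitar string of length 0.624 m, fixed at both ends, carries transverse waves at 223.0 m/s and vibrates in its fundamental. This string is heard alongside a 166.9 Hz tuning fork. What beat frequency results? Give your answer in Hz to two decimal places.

For a string fixed at both ends, f_n = n·v/(2L) = 1·223.0/(2·0.624) = 178.6859 Hz.
f_beat = |178.6859 − 166.9| = 11.79 Hz.

11.79 Hz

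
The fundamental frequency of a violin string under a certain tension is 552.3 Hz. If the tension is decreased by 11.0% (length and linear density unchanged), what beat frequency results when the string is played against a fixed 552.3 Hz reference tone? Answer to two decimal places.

For a string, f ∝ √T, so the new frequency is 552.3·√0.890 = 521.0388 Hz.
f_beat = |521.0388 − 552.3| = 31.26 Hz.

31.26 Hz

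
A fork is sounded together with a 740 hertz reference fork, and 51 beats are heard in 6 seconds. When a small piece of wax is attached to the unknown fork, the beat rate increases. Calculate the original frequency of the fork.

731.5 Hz

Beat frequency = 51/6 = 8.5 Hz.
|f − 740| = 8.5, so the fork was at either 731.5 Hz or 748.5 Hz.
Loading a fork with wax lowers its frequency; the adjustment lowers the fork's frequency.
The beat rate rose, so the adjustment moved the fork further from 740 Hz — it was already below the reference.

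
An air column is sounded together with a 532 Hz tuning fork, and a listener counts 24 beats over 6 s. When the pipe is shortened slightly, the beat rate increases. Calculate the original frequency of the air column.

536 Hz

Beat frequency = 24/6 = 4 Hz.
|f − 532| = 4, so the air column was at either 528 Hz or 536 Hz.
A shorter pipe has a higher fundamental; the adjustment raises the air column's frequency.
The beat rate rose, so the adjustment moved the air column further from 532 Hz — it was already above the reference.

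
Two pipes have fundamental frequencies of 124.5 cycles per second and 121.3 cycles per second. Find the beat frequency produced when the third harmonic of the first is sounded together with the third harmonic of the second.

9.6 Hz

Third harmonic of the first: 3·124.5 = 373.5 Hz.
Third harmonic of the second: 3·121.3 = 363.9 Hz.
f_beat = |373.5 − 363.9| = 9.6 Hz.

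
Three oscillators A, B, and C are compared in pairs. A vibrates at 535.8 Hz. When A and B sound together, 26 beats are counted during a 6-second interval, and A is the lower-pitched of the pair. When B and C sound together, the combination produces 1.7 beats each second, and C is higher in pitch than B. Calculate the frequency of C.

541.8333 Hz

A–B: Beat frequency = 26/6 = 4.3333 Hz.
B is above A, so f_B = 535.8 + 4.3333 = 540.1333 Hz.
C is above B, so f_C = 540.1333 + 1.7 = 541.8333 Hz.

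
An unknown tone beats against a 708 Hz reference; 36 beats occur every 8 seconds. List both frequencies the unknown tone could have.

703.5 Hz or 712.5 Hz

Beat frequency = 36/8 = 4.5 Hz.
|f − 708| = 4.5, so f = 708 ± 4.5.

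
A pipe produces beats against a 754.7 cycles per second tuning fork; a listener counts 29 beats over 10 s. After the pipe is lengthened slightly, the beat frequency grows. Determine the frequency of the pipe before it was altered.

Beat frequency = 29/10 = 2.9 Hz.
|f − 754.7| = 2.9, so the pipe was at either 751.8 Hz or 757.6 Hz.
A longer pipe has a lower fundamental; the adjustment lowers the pipe's frequency.
The beat rate rose, so the adjustment moved the pipe further from 754.7 Hz — it was already below the reference.

751.8 Hz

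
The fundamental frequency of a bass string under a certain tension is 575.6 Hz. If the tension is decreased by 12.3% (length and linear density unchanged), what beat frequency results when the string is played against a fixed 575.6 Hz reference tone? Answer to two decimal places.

For a string, f ∝ √T, so the new frequency is 575.6·√0.877 = 539.0395 Hz.
f_beat = |539.0395 − 575.6| = 36.56 Hz.

36.56 Hz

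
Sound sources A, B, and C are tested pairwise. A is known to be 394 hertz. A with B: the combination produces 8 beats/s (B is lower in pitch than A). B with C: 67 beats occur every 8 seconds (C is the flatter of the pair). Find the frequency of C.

377.625 Hz

B is below A, so f_B = 394 − 8 = 386 Hz.
B–C: Beat frequency = 67/8 = 8.375 Hz.
C is below B, so f_C = 386 − 8.375 = 377.625 Hz.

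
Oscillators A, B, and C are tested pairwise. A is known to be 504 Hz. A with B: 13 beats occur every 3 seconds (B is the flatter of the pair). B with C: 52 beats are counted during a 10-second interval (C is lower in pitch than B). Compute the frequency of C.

494.4667 Hz

A–B: Beat frequency = 13/3 = 4.3333 Hz.
B is below A, so f_B = 504 − 4.3333 = 499.6667 Hz.
B–C: Beat frequency = 52/10 = 5.2 Hz.
C is below B, so f_C = 499.6667 − 5.2 = 494.4667 Hz.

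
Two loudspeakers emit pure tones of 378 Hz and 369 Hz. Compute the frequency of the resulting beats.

f_beat = |f₁ − f₂|.
|378 − 369| = 9 Hz.

9 Hz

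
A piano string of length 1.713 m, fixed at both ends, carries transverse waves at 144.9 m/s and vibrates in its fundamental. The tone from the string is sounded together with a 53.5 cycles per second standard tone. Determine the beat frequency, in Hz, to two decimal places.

For a string fixed at both ends, f_n = n·v/(2L) = 1·144.9/(2·1.713) = 42.2942 Hz.
f_beat = |42.2942 − 53.5| = 11.21 Hz.

11.21 Hz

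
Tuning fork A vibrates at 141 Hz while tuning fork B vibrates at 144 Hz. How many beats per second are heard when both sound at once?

The beat frequency equals the magnitude of the frequency difference.
|141 − 144| = 3 Hz.

3 Hz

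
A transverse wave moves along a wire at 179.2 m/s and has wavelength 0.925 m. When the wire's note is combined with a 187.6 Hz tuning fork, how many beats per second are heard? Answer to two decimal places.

6.13 Hz

Source frequency f = v/λ = 179.2/0.925 = 193.7297 Hz.
f_beat = |193.7297 − 187.6| = 6.13 Hz.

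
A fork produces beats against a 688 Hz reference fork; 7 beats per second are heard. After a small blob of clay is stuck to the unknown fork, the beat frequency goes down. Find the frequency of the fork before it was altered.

695 Hz

|f − 688| = 7, so the fork was at either 681 Hz or 695 Hz.
Adding mass to a fork lowers its frequency; the adjustment lowers the fork's frequency.
The beat rate fell, so the adjustment moved the fork toward 688 Hz — it must have started above the reference.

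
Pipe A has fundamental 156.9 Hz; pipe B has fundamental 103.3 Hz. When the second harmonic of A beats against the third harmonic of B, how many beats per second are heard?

Second harmonic of the first: 2·156.9 = 313.8 Hz.
Third harmonic of the second: 3·103.3 = 309.9 Hz.
f_beat = |313.8 − 309.9| = 3.9 Hz.

3.9 Hz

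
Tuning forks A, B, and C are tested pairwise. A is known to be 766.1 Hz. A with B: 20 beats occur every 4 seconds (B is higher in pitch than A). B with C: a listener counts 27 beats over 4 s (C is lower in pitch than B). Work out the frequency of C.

764.35 Hz

A–B: Beat frequency = 20/4 = 5 Hz.
B is above A, so f_B = 766.1 + 5 = 771.1 Hz.
B–C: Beat frequency = 27/4 = 6.75 Hz.
C is below B, so f_C = 771.1 − 6.75 = 764.35 Hz.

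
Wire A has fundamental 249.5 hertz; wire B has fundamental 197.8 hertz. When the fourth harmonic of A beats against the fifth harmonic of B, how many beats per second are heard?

9.0 Hz

Fourth harmonic of the first: 4·249.5 = 998.0 Hz.
Fifth harmonic of the second: 5·197.8 = 989.0 Hz.
f_beat = |998.0 − 989.0| = 9.0 Hz.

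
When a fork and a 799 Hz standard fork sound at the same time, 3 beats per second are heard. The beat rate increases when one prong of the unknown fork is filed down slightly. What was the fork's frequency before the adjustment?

802 Hz

|f − 799| = 3, so the fork was at either 796 Hz or 802 Hz.
Filing a prong removes mass and raises the fork's frequency; the adjustment raises the fork's frequency.
The beat rate rose, so the adjustment moved the fork further from 799 Hz — it was already above the reference.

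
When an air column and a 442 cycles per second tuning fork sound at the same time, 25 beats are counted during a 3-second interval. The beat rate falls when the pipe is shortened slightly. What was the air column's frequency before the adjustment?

Beat frequency = 25/3 = 8.3333 Hz.
|f − 442| = 8.3333, so the air column was at either 433.6667 Hz or 450.3333 Hz.
A shorter pipe has a higher fundamental; the adjustment raises the air column's frequency.
The beat rate fell, so the adjustment moved the air column toward 442 Hz — it must have started below the reference.

433.6667 Hz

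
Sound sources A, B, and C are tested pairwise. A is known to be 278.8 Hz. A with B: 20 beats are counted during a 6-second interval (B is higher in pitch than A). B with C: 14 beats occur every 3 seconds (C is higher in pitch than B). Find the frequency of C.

286.8 Hz

A–B: Beat frequency = 20/6 = 3.3333 Hz.
B is above A, so f_B = 278.8 + 3.3333 = 282.1333 Hz.
B–C: Beat frequency = 14/3 = 4.6667 Hz.
C is above B, so f_C = 282.1333 + 4.6667 = 286.8 Hz.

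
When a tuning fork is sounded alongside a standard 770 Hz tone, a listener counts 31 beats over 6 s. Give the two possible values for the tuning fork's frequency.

764.8333 Hz or 775.1667 Hz

Beat frequency = 31/6 = 5.1667 Hz.
|f − 770| = 5.1667, so f = 770 ± 5.1667.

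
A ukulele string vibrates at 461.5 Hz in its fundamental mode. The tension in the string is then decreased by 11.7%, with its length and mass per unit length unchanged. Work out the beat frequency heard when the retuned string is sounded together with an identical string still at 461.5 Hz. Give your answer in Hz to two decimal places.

27.84 Hz

For a string, f ∝ √T, so the new frequency is 461.5·√0.883 = 433.6627 Hz.
f_beat = |433.6627 − 461.5| = 27.84 Hz.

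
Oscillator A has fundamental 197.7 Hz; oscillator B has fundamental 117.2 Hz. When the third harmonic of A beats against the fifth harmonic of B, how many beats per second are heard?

Third harmonic of the first: 3·197.7 = 593.1 Hz.
Fifth harmonic of the second: 5·117.2 = 586.0 Hz.
f_beat = |593.1 − 586.0| = 7.1 Hz.

7.1 Hz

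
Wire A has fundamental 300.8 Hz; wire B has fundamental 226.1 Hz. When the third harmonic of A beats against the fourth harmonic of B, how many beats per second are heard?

Third harmonic of the first: 3·300.8 = 902.4 Hz.
Fourth harmonic of the second: 4·226.1 = 904.4 Hz.
f_beat = |902.4 − 904.4| = 2.0 Hz.

2.0 Hz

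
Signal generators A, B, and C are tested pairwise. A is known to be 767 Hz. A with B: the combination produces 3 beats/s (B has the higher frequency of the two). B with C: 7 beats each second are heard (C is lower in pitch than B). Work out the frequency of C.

763 Hz

B is above A, so f_B = 767 + 3 = 770 Hz.
C is below B, so f_C = 770 − 7 = 763 Hz.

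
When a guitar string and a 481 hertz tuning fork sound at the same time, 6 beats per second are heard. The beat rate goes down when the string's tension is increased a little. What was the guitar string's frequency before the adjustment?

|f − 481| = 6, so the guitar string was at either 475 Hz or 487 Hz.
Higher tension means higher frequency; the adjustment raises the guitar string's frequency.
The beat rate fell, so the adjustment moved the guitar string toward 481 Hz — it must have started below the reference.

475 Hz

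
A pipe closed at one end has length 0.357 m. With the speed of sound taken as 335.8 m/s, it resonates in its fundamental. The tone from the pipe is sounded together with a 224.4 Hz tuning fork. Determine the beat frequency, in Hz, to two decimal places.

10.75 Hz

Closed pipe (odd harmonics): f_n = n·v/(4L) = 1·335.8/(4·0.357) = 235.1541 Hz.
f_beat = |235.1541 − 224.4| = 10.75 Hz.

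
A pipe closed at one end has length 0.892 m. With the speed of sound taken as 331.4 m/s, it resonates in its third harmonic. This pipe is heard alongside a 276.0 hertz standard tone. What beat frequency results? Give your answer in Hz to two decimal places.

2.64 Hz

Closed pipe (odd harmonics): f_n = n·v/(4L) = 3·331.4/(4·0.892) = 278.6435 Hz.
f_beat = |278.6435 − 276.0| = 2.64 Hz.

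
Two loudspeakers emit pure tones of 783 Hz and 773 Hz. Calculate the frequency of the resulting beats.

f_beat = |f₁ − f₂|.
|783 − 773| = 10 Hz.

10 Hz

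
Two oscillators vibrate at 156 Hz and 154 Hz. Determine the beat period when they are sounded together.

f_beat = |156 − 154| = 2 Hz.
Beat period T = 1 / f_beat = 1 / 2 s.

0.500 s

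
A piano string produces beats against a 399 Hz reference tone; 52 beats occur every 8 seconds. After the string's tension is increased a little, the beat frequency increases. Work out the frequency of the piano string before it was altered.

Beat frequency = 52/8 = 6.5 Hz.
|f − 399| = 6.5, so the piano string was at either 392.5 Hz or 405.5 Hz.
Higher tension means higher frequency; the adjustment raises the piano string's frequency.
The beat rate rose, so the adjustment moved the piano string further from 399 Hz — it was already above the reference.

405.5 Hz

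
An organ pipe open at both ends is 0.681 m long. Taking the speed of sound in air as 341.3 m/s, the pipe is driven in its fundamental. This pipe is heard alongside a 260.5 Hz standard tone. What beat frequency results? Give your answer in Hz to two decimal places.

9.91 Hz

Open pipe: f_n = n·v/(2L) = 1·341.3/(2·0.681) = 250.5874 Hz.
f_beat = |250.5874 − 260.5| = 9.91 Hz.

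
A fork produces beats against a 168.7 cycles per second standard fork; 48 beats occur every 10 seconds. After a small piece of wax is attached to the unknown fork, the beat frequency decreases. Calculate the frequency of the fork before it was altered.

173.5 Hz

Beat frequency = 48/10 = 4.8 Hz.
|f − 168.7| = 4.8, so the fork was at either 163.9 Hz or 173.5 Hz.
Loading a fork with wax lowers its frequency; the adjustment lowers the fork's frequency.
The beat rate fell, so the adjustment moved the fork toward 168.7 Hz — it must have started above the reference.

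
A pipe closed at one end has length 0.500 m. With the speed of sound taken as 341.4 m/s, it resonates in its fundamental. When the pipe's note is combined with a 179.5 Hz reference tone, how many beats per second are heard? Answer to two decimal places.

8.80 Hz

Closed pipe (odd harmonics): f_n = n·v/(4L) = 1·341.4/(4·0.500) = 170.7000 Hz.
f_beat = |170.7000 − 179.5| = 8.80 Hz.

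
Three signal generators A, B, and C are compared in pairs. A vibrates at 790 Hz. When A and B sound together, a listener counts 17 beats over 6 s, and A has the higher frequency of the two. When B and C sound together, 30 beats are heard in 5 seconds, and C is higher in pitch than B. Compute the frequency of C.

793.1667 Hz

A–B: Beat frequency = 17/6 = 2.8333 Hz.
B is below A, so f_B = 790 − 2.8333 = 787.1667 Hz.
B–C: Beat frequency = 30/5 = 6 Hz.
C is above B, so f_C = 787.1667 + 6 = 793.1667 Hz.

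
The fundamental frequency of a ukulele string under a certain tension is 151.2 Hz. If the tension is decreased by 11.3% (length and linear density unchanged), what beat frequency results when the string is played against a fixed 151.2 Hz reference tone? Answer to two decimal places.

For a string, f ∝ √T, so the new frequency is 151.2·√0.887 = 142.4012 Hz.
f_beat = |142.4012 − 151.2| = 8.80 Hz.

8.80 Hz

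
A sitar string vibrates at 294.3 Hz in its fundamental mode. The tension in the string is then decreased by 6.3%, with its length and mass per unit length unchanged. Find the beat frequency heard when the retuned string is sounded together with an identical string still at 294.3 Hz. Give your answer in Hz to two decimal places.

9.42 Hz

For a string, f ∝ √T, so the new frequency is 294.3·√0.937 = 284.8788 Hz.
f_beat = |284.8788 − 294.3| = 9.42 Hz.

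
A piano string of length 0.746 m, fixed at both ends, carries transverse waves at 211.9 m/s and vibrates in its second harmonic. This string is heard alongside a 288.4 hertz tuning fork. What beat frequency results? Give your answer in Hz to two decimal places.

For a string fixed at both ends, f_n = n·v/(2L) = 2·211.9/(2·0.746) = 284.0483 Hz.
f_beat = |284.0483 − 288.4| = 4.35 Hz.

4.35 Hz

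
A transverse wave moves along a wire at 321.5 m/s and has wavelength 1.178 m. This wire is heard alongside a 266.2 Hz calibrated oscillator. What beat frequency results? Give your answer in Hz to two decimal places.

6.72 Hz

Source frequency f = v/λ = 321.5/1.178 = 272.9202 Hz.
f_beat = |272.9202 − 266.2| = 6.72 Hz.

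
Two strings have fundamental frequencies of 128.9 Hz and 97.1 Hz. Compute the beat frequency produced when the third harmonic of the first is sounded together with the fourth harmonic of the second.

1.7 Hz

Third harmonic of the first: 3·128.9 = 386.7 Hz.
Fourth harmonic of the second: 4·97.1 = 388.4 Hz.
f_beat = |386.7 − 388.4| = 1.7 Hz.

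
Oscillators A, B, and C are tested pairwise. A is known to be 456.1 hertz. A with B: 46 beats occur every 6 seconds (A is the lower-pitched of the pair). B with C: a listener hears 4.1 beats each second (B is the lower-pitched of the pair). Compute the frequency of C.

A–B: Beat frequency = 46/6 = 7.6667 Hz.
B is above A, so f_B = 456.1 + 7.6667 = 463.7667 Hz.
C is above B, so f_C = 463.7667 + 4.1 = 467.8667 Hz.

467.8667 Hz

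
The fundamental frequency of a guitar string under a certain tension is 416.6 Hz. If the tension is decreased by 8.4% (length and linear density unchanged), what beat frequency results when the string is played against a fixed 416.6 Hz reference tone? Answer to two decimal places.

For a string, f ∝ √T, so the new frequency is 416.6·√0.916 = 398.7191 Hz.
f_beat = |398.7191 − 416.6| = 17.88 Hz.

17.88 Hz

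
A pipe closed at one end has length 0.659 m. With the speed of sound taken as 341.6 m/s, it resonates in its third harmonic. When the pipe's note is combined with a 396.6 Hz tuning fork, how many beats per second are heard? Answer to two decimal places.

Closed pipe (odd harmonics): f_n = n·v/(4L) = 3·341.6/(4·0.659) = 388.7709 Hz.
f_beat = |388.7709 − 396.6| = 7.83 Hz.

7.83 Hz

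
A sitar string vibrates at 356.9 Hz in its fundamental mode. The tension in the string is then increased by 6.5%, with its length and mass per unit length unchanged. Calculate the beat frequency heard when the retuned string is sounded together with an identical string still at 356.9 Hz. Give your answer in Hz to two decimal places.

11.42 Hz

For a string, f ∝ √T, so the new frequency is 356.9·√1.065 = 368.3166 Hz.
f_beat = |368.3166 − 356.9| = 11.42 Hz.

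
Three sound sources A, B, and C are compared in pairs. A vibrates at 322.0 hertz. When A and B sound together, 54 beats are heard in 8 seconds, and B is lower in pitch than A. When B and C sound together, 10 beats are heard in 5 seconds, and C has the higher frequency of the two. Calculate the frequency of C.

A–B: Beat frequency = 54/8 = 6.75 Hz.
B is below A, so f_B = 322.0 − 6.75 = 315.25 Hz.
B–C: Beat frequency = 10/5 = 2 Hz.
C is above B, so f_C = 315.25 + 2 = 317.25 Hz.

317.25 Hz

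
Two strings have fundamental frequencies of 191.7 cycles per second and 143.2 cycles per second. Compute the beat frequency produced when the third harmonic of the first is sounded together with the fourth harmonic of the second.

2.3 Hz

Third harmonic of the first: 3·191.7 = 575.1 Hz.
Fourth harmonic of the second: 4·143.2 = 572.8 Hz.
f_beat = |575.1 − 572.8| = 2.3 Hz.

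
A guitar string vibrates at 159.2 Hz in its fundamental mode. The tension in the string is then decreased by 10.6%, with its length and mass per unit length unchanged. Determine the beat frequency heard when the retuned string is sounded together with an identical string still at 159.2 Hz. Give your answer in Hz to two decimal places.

8.67 Hz

For a string, f ∝ √T, so the new frequency is 159.2·√0.894 = 150.5261 Hz.
f_beat = |150.5261 − 159.2| = 8.67 Hz.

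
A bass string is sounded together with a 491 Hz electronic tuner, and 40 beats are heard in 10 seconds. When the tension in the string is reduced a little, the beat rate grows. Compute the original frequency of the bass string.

487 Hz

Beat frequency = 40/10 = 4 Hz.
|f − 491| = 4, so the bass string was at either 487 Hz or 495 Hz.
Lower tension means lower frequency; the adjustment lowers the bass string's frequency.
The beat rate rose, so the adjustment moved the bass string further from 491 Hz — it was already below the reference.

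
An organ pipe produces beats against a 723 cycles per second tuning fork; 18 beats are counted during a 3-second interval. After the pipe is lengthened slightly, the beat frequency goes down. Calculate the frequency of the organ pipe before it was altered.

Beat frequency = 18/3 = 6 Hz.
|f − 723| = 6, so the organ pipe was at either 717 Hz or 729 Hz.
A longer pipe has a lower fundamental; the adjustment lowers the organ pipe's frequency.
The beat rate fell, so the adjustment moved the organ pipe toward 723 Hz — it must have started above the reference.

729 Hz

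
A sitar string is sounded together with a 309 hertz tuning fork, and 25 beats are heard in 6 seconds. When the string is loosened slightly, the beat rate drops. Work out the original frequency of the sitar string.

Beat frequency = 25/6 = 4.1667 Hz.
|f − 309| = 4.1667, so the sitar string was at either 304.8333 Hz or 313.1667 Hz.
Reducing tension lowers a string's frequency; the adjustment lowers the sitar string's frequency.
The beat rate fell, so the adjustment moved the sitar string toward 309 Hz — it must have started above the reference.

313.1667 Hz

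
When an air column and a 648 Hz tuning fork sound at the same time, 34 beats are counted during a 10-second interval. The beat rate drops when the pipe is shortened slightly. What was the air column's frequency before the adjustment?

644.6 Hz

Beat frequency = 34/10 = 3.4 Hz.
|f − 648| = 3.4, so the air column was at either 644.6 Hz or 651.4 Hz.
A shorter pipe has a higher fundamental; the adjustment raises the air column's frequency.
The beat rate fell, so the adjustment moved the air column toward 648 Hz — it must have started below the reference.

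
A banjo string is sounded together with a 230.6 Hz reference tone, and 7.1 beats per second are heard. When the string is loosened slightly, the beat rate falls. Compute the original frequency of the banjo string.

237.7 Hz

|f − 230.6| = 7.1, so the banjo string was at either 223.5 Hz or 237.7 Hz.
Reducing tension lowers a string's frequency; the adjustment lowers the banjo string's frequency.
The beat rate fell, so the adjustment moved the banjo string toward 230.6 Hz — it must have started above the reference.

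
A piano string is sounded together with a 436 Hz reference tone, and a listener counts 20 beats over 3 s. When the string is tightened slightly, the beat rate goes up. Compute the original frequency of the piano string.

442.6667 Hz

Beat frequency = 20/3 = 6.6667 Hz.
|f − 436| = 6.6667, so the piano string was at either 429.3333 Hz or 442.6667 Hz.
Increasing tension raises a string's frequency; the adjustment raises the piano string's frequency.
The beat rate rose, so the adjustment moved the piano string further from 436 Hz — it was already above the reference.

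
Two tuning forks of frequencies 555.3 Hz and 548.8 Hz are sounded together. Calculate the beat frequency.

f_beat = |f₁ − f₂|.
|555.3 − 548.8| = 6.5 Hz.

6.5 Hz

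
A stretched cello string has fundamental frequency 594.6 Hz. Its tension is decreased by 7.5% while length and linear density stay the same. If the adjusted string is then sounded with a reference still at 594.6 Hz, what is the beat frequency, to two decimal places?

22.73 Hz

For a string, f ∝ √T, so the new frequency is 594.6·√0.925 = 571.8680 Hz.
f_beat = |571.8680 − 594.6| = 22.73 Hz.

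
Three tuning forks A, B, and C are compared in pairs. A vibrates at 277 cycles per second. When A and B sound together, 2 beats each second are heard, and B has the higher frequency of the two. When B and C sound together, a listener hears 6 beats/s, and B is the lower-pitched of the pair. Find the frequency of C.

285 Hz

B is above A, so f_B = 277 + 2 = 279 Hz.
C is above B, so f_C = 279 + 6 = 285 Hz.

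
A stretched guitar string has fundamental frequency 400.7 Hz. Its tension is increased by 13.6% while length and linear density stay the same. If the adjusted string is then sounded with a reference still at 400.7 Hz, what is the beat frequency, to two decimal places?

26.38 Hz

For a string, f ∝ √T, so the new frequency is 400.7·√1.136 = 427.0793 Hz.
f_beat = |427.0793 − 400.7| = 26.38 Hz.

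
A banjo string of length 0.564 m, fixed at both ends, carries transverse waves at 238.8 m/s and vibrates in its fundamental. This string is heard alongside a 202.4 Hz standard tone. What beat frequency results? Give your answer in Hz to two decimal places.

9.30 Hz

For a string fixed at both ends, f_n = n·v/(2L) = 1·238.8/(2·0.564) = 211.7021 Hz.
f_beat = |211.7021 − 202.4| = 9.30 Hz.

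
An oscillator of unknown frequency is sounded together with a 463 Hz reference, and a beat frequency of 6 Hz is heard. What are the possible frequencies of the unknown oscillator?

457 Hz or 469 Hz

|f − 463| = 6, so f = 463 ± 6.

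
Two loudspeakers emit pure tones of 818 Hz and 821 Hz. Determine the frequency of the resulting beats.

The beat frequency equals the magnitude of the frequency difference.
|818 − 821| = 3 Hz.

3 Hz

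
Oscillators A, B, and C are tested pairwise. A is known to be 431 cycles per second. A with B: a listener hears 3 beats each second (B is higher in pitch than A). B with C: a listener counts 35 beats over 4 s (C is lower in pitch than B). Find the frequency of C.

B is above A, so f_B = 431 + 3 = 434 Hz.
B–C: Beat frequency = 35/4 = 8.75 Hz.
C is below B, so f_C = 434 − 8.75 = 425.25 Hz.

425.25 Hz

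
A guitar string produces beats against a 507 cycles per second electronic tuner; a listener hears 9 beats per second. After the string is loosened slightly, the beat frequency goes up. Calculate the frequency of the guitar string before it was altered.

498 Hz

|f − 507| = 9, so the guitar string was at either 498 Hz or 516 Hz.
Reducing tension lowers a string's frequency; the adjustment lowers the guitar string's frequency.
The beat rate rose, so the adjustment moved the guitar string further from 507 Hz — it was already below the reference.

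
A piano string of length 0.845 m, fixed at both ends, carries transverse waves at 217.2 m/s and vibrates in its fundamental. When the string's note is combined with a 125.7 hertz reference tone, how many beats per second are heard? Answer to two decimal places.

2.82 Hz

For a string fixed at both ends, f_n = n·v/(2L) = 1·217.2/(2·0.845) = 128.5207 Hz.
f_beat = |128.5207 − 125.7| = 2.82 Hz.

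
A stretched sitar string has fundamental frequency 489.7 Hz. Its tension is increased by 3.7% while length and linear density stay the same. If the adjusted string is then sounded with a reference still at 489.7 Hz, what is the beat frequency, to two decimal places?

8.98 Hz

For a string, f ∝ √T, so the new frequency is 489.7·√1.037 = 498.6772 Hz.
f_beat = |498.6772 − 489.7| = 8.98 Hz.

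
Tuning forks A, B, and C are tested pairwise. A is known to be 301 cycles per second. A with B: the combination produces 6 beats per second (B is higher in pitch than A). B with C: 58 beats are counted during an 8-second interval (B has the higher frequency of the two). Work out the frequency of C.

B is above A, so f_B = 301 + 6 = 307 Hz.
B–C: Beat frequency = 58/8 = 7.25 Hz.
C is below B, so f_C = 307 − 7.25 = 299.75 Hz.

299.75 Hz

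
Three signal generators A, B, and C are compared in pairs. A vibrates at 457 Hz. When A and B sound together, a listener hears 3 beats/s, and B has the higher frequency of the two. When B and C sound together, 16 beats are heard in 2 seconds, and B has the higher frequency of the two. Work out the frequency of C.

B is above A, so f_B = 457 + 3 = 460 Hz.
B–C: Beat frequency = 16/2 = 8 Hz.
C is below B, so f_C = 460 − 8 = 452 Hz.

452 Hz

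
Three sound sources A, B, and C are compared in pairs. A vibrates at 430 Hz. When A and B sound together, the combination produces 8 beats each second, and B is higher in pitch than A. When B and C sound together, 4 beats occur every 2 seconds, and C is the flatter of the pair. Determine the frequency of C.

436 Hz

B is above A, so f_B = 430 + 8 = 438 Hz.
B–C: Beat frequency = 4/2 = 2 Hz.
C is below B, so f_C = 438 − 2 = 436 Hz.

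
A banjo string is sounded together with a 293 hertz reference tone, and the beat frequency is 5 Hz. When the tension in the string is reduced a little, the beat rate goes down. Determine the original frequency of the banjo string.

|f − 293| = 5, so the banjo string was at either 288 Hz or 298 Hz.
Lower tension means lower frequency; the adjustment lowers the banjo string's frequency.
The beat rate fell, so the adjustment moved the banjo string toward 293 Hz — it must have started above the reference.

298 Hz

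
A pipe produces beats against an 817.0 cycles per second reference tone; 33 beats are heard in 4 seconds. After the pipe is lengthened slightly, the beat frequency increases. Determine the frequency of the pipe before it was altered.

808.75 Hz

Beat frequency = 33/4 = 8.25 Hz.
|f − 817.0| = 8.25, so the pipe was at either 808.75 Hz or 825.25 Hz.
A longer pipe has a lower fundamental; the adjustment lowers the pipe's frequency.
The beat rate rose, so the adjustment moved the pipe further from 817.0 Hz — it was already below the reference.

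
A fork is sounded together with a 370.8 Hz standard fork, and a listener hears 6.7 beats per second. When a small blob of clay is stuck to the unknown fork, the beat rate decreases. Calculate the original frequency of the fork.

|f − 370.8| = 6.7, so the fork was at either 364.1 Hz or 377.5 Hz.
Adding mass to a fork lowers its frequency; the adjustment lowers the fork's frequency.
The beat rate fell, so the adjustment moved the fork toward 370.8 Hz — it must have started above the reference.

377.5 Hz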